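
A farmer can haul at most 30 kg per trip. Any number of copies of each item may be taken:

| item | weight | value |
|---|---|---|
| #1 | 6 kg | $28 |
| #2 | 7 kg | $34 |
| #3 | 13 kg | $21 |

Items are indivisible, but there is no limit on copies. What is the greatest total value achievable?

$140

Best value-per-unit is #2 at 34/7; filling with it alone gives 4×34 = 136.
Optimal mix: 5×#1 → weight 30, value 140.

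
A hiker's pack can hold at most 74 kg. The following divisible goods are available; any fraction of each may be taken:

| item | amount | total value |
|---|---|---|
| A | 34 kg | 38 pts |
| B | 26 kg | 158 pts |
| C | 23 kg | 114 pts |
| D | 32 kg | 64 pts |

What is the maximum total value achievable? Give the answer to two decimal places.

322.00

Take in order of value per unit:
- B (158/26 per unit): all 26 → value 158, running total 158.00
- C (114/23 per unit): all 23 → value 114, running total 272.00
- D (64/32 per unit): 25 of 32 → value 25×64/32 = 50.0000, running total 322.00
Total 322.00.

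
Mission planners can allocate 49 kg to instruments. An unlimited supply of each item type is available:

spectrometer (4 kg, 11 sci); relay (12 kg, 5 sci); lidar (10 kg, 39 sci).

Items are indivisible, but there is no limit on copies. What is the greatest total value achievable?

Best value-per-unit is lidar at 39/10; filling with it alone gives 4×39 = 156.
Optimal mix: 2×spectrometer + 4×lidar → mass 48, value 178.

178 sci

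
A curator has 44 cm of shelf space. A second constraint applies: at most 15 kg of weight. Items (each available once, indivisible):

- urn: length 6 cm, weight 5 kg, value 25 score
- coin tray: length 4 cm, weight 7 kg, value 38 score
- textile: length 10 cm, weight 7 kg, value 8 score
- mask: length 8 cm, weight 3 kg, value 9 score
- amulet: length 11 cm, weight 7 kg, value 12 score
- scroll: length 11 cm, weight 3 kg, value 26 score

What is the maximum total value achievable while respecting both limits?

89 score

Feasible sets respecting both limits:
- urn+coin tray+scroll: length 21, weight 15, value 89
- coin tray+mask+scroll: length 23, weight 13, value 73
- urn+coin tray+mask: length 18, weight 15, value 72
- coin tray+scroll: length 15, weight 10, value 64
Best: 89 score.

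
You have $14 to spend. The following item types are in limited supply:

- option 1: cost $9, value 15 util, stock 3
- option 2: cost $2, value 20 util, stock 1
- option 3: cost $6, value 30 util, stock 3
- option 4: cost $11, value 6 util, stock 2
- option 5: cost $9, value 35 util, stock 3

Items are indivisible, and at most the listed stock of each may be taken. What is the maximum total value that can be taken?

Best selections within cost 14 and stock limits:
- 1×option 2 + 2×option 3: cost 14, value 80
- 2×option 3: cost 12, value 60
- 1×option 2 + 1×option 5: cost 11, value 55
- 1×option 2 + 1×option 3: cost 8, value 50
Best: 80 util.

80 util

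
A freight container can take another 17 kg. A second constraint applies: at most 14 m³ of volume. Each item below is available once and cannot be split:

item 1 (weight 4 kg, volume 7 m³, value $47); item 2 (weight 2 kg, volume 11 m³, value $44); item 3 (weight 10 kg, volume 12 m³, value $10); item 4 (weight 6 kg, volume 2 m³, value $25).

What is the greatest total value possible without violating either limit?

Feasible sets respecting both limits:
- item 1+item 4: weight 10, volume 9, value 72
- item 2+item 4: weight 8, volume 13, value 69
- item 1: weight 4, volume 7, value 47
Best: $72.

$72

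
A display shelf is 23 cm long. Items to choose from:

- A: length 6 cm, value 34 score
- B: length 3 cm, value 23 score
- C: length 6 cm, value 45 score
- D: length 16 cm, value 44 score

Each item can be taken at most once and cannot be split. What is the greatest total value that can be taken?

This is a 0/1 knapsack; check combinations near the capacity.
- A+B+C: length 6+3+6=15, value 34+23+45=102
- C+D: length 6+16=22, value 45+44=89
- A+C: length 6+6=12, value 34+45=79
- A+D: length 6+16=22, value 34+44=78
- B+C: length 3+6=9, value 23+45=68
Best: 102 score.

102 score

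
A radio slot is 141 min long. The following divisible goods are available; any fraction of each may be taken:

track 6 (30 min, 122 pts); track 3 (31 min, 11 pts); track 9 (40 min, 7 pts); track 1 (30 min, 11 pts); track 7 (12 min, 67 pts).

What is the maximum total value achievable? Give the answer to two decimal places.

217.65

Take in order of value per unit:
- track 7 (67/12 per unit): all 12 → value 67, running total 67.00
- track 6 (122/30 per unit): all 30 → value 122, running total 189.00
- track 1 (11/30 per unit): all 30 → value 11, running total 200.00
- track 3 (11/31 per unit): all 31 → value 11, running total 211.00
- track 9 (7/40 per unit): 38 of 40 → value 38×7/40 = 6.6500, running total 217.65
Total 217.65.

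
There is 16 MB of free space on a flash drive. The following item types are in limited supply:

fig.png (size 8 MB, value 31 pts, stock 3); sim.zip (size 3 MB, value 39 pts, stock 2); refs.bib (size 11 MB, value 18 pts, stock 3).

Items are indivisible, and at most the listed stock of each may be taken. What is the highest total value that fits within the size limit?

109 pts

Best selections within size 16 and stock limits:
- 1×fig.png + 2×sim.zip: size 14, value 109
- 2×sim.zip: size 6, value 78
- 1×fig.png + 1×sim.zip: size 11, value 70
Best: 109 pts.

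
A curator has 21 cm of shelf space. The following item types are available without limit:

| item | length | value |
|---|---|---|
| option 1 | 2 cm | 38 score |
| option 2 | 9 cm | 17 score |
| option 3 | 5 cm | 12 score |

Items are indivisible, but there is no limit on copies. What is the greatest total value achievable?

Best value-per-unit is option 1 at 38/2, and filling with it alone uses length 10×2=20. No mix of the others beats 10×38 = 380.

380 score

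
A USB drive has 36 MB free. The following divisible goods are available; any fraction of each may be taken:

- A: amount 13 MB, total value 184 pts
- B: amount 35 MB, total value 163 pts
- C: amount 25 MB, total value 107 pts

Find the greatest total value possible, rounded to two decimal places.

Take in order of value per unit:
- A (184/13 per unit): all 13 → value 184, running total 184.00
- B (163/35 per unit): 23 of 35 → value 23×163/35 = 107.1143, running total 291.11
Total 291.11.

291.11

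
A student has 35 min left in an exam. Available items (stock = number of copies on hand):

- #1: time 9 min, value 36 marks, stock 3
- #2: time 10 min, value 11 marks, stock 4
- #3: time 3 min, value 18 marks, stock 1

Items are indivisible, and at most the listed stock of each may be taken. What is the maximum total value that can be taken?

126 marks

Top feasible selections:
- 3×#1 + 1×#3: time 30, value 126
- 3×#1: time 27, value 108
Best: 126 marks.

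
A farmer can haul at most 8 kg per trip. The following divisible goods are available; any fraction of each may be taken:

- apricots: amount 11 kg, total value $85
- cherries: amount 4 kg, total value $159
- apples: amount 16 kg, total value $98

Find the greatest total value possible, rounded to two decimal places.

189.91

Take in order of value per unit:
- cherries (159/4 per unit): all 4 → value 159, running total 159.00
- apricots (85/11 per unit): 4 of 11 → value 4×85/11 = 30.9091, running total 189.91
Total 189.91.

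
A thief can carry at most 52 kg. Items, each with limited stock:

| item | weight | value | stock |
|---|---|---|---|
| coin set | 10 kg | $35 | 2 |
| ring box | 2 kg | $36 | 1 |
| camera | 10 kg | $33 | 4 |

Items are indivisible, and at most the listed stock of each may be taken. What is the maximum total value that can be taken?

Best selections within weight 52 and stock limits:
- 2×coin set + 1×ring box + 3×camera: weight 52, value 205
- 1×coin set + 1×ring box + 4×camera: weight 52, value 203
- 2×coin set + 1×ring box + 2×camera: weight 42, value 172
Best: $205.

$205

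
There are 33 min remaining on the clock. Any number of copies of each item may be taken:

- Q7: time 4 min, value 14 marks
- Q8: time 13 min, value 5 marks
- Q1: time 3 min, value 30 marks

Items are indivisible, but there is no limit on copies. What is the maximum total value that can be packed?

Best value-per-unit is Q1 at 30/3, and filling with it alone uses time 11×3=33. No mix of the others beats 11×30 = 330.

330 marks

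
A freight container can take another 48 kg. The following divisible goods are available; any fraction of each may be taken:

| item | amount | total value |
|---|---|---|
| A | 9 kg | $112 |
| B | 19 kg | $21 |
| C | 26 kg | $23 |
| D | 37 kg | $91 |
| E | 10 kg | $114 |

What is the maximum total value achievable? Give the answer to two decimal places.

297.32

Take in order of value per unit:
- A (112/9 per unit): all 9 → value 112, running total 112.00
- E (114/10 per unit): all 10 → value 114, running total 226.00
- D (91/37 per unit): 29 of 37 → value 29×91/37 = 71.3243, running total 297.32
Total 297.32.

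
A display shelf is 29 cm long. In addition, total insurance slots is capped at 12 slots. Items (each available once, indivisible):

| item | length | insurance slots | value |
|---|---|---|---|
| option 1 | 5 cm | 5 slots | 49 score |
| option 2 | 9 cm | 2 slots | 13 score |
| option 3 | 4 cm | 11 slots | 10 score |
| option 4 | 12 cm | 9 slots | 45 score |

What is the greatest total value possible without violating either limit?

62 score

Feasible sets respecting both limits:
- option 1+option 2: length 14, insurance slots 7, value 62
- option 2+option 4: length 21, insurance slots 11, value 58
- option 1: length 5, insurance slots 5, value 49
Best: 62 score.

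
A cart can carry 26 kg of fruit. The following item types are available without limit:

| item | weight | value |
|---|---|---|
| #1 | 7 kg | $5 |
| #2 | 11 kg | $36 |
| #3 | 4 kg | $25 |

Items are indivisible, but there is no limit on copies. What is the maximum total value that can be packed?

Best value-per-unit is #3 at 25/4, and filling with it alone uses weight 6×4=24. No mix of the others beats 6×25 = 150.

$150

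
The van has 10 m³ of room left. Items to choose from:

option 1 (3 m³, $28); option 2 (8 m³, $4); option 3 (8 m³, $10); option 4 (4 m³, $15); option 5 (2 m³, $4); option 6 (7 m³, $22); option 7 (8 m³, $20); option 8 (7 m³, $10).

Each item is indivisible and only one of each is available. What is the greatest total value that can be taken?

Check high-value combinations within 10 m³:
- option 1+option 6: volume 3+7=10, value 28+22=50
- option 1+option 4+option 5: volume 3+4+2=9, value 28+15+4=47
- option 1+option 4: volume 3+4=7, value 28+15=43
- option 1+option 8: volume 3+7=10, value 28+10=38
Best: $50.

$50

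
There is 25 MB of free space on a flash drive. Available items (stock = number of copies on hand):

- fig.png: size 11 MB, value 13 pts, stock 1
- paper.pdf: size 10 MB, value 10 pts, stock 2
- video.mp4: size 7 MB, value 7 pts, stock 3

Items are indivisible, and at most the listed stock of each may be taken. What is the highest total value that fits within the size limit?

Top feasible selections:
- 1×fig.png + 2×video.mp4: size 25, value 27
- 1×paper.pdf + 2×video.mp4: size 24, value 24
Best: 27 pts.

27 pts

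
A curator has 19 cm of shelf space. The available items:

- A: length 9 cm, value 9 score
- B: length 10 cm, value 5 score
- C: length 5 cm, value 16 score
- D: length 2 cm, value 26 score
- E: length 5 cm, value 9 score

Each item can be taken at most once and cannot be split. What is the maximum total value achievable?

This is a 0/1 knapsack; check combinations near the capacity.
- C+D+E: length 5+2+5=12, value 16+26+9=51
- A+C+D: length 9+5+2=16, value 9+16+26=51
- B+C+D: length 10+5+2=17, value 5+16+26=47
- A+D+E: length 9+2+5=16, value 9+26+9=44
- C+D: length 5+2=7, value 16+26=42
Best: 51 score.

51 score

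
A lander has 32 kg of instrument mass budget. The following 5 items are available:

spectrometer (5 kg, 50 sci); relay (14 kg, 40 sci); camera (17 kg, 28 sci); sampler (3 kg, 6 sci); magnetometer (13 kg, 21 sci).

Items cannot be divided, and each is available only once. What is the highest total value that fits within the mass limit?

111 sci

This is a 0/1 knapsack; check combinations near the capacity.
- spectrometer+relay+magnetometer: mass 5+14+13=32, value 50+40+21=111
- spectrometer+relay+sampler: mass 5+14+3=22, value 50+40+6=96
- spectrometer+relay: mass 5+14=19, value 50+40=90
Best: 111 sci.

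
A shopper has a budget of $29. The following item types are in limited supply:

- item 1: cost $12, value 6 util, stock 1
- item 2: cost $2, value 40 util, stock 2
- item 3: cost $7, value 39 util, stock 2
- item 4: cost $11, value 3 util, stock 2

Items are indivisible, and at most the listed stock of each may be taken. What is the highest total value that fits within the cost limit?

161 util

Top feasible selections:
- 2×item 2 + 2×item 3 + 1×item 4: cost 29, value 161
- 2×item 2 + 2×item 3: cost 18, value 158
Best: 161 util.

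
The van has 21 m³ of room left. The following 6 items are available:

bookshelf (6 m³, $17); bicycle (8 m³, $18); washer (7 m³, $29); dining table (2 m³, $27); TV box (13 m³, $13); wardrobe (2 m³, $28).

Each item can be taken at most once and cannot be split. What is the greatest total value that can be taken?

Check high-value combinations within 21 m³:
- bicycle+washer+dining table+wardrobe: volume 8+7+2+2=19, value 18+29+27+28=102
- bookshelf+washer+dining table+wardrobe: volume 6+7+2+2=17, value 17+29+27+28=101
- bookshelf+bicycle+dining table+wardrobe: volume 6+8+2+2=18, value 17+18+27+28=90
- washer+dining table+wardrobe: volume 7+2+2=11, value 29+27+28=84
- bicycle+washer+wardrobe: volume 8+7+2=17, value 18+29+28=75
Best: $102.

$102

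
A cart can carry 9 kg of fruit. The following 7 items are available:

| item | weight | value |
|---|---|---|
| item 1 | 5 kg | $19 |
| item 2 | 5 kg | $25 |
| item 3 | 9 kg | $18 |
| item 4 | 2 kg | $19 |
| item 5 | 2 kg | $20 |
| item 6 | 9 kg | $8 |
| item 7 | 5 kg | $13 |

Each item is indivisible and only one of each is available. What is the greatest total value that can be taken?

$64

Check high-value combinations within 9 kg:
- item 2+item 4+item 5: weight 5+2+2=9, value 25+19+20=64
- item 1+item 4+item 5: weight 5+2+2=9, value 19+19+20=58
- item 4+item 5+item 7: weight 2+2+5=9, value 19+20+13=52
Best: $64.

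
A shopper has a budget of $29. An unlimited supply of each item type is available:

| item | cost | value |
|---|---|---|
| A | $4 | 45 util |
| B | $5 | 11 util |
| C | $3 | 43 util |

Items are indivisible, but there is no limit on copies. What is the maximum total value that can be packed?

Best value-per-unit is C at 43/3; filling with it alone gives 9×43 = 387.
Optimal mix: 2×A + 7×C → cost 29, value 391.

391 util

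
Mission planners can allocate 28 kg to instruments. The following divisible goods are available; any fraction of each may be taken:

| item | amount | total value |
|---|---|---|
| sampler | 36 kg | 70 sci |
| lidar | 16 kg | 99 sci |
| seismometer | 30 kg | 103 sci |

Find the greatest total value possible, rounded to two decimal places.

140.20

Take in order of value per unit:
- lidar (99/16 per unit): all 16 → value 99, running total 99.00
- seismometer (103/30 per unit): 12 of 30 → value 12×103/30 = 41.2000, running total 140.20
Total 140.20.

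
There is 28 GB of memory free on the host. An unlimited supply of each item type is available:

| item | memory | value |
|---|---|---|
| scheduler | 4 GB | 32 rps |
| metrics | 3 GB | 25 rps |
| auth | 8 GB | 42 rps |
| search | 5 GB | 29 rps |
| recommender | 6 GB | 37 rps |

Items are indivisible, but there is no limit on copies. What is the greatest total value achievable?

232 rps

Best value-per-unit is metrics at 25/3; filling with it alone gives 9×25 = 225.
Optimal mix: 1×scheduler + 8×metrics → memory 28, value 232.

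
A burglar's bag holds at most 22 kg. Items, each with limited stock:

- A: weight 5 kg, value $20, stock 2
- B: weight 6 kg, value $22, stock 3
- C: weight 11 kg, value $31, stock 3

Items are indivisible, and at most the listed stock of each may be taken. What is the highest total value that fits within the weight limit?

$84

Top feasible selections:
- 2×A + 2×B: weight 22, value 84
- 1×A + 1×B + 1×C: weight 22, value 73
Best: $84.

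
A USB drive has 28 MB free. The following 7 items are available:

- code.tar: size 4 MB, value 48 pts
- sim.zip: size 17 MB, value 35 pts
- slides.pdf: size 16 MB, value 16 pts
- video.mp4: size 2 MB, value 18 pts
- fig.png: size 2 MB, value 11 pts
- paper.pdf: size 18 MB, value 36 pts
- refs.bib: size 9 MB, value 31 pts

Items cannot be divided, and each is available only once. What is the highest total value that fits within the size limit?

Check high-value combinations within 28 MB:
- code.tar+video.mp4+fig.png+paper.pdf: size 4+2+2+18=26, value 48+18+11+36=113
- code.tar+sim.zip+video.mp4+fig.png: size 4+17+2+2=25, value 48+35+18+11=112
- code.tar+video.mp4+fig.png+refs.bib: size 4+2+2+9=17, value 48+18+11+31=108
- code.tar+video.mp4+paper.pdf: size 4+2+18=24, value 48+18+36=102
Best: 113 pts.

113 pts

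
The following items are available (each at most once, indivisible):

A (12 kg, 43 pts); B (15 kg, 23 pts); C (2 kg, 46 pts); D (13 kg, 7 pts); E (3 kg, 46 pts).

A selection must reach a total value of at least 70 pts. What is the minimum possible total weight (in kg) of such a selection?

Subsets with value ≥ 70, sorted by total weight:
- C+E: weight 5, value 92
- A+C: weight 14, value 89
Minimum weight: 5 kg.

5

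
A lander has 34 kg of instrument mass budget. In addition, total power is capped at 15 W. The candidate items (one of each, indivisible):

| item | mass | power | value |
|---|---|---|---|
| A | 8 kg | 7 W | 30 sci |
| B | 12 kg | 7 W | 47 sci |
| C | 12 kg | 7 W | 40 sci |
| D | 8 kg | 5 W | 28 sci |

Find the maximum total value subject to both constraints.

Feasible sets respecting both limits:
- B+C: mass 24, power 14, value 87
- A+B: mass 20, power 14, value 77
- B+D: mass 20, power 12, value 75
- A+C: mass 20, power 14, value 70
Best: 87 sci.

87 sci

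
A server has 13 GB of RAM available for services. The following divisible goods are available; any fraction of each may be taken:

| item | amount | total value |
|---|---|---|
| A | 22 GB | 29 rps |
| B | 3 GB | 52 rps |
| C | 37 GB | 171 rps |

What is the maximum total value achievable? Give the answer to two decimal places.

Take in order of value per unit:
- B (52/3 per unit): all 3 → value 52, running total 52.00
- C (171/37 per unit): 10 of 37 → value 10×171/37 = 46.2162, running total 98.22
Total 98.22.

98.22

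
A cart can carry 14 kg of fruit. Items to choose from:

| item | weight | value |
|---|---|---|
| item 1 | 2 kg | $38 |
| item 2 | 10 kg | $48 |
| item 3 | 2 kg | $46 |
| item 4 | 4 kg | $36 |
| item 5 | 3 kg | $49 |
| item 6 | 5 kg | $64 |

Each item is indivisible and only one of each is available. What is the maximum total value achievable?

$197

This is a 0/1 knapsack; check combinations near the capacity.
- item 1+item 3+item 5+item 6: weight 2+2+3+5=12, value 38+46+49+64=197
- item 3+item 4+item 5+item 6: weight 2+4+3+5=14, value 46+36+49+64=195
- item 1+item 4+item 5+item 6: weight 2+4+3+5=14, value 38+36+49+64=187
- item 1+item 3+item 4+item 6: weight 2+2+4+5=13, value 38+46+36+64=184
- item 1+item 3+item 4+item 5: weight 2+2+4+3=11, value 38+46+36+49=169
Best: $197.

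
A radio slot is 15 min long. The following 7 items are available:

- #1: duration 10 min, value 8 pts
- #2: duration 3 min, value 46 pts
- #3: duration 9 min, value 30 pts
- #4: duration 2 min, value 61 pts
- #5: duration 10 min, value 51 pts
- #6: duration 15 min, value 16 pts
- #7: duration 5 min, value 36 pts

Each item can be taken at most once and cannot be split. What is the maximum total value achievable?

158 pts

Check high-value combinations within 15 min:
- #2+#4+#5: duration 3+2+10=15, value 46+61+51=158
- #2+#4+#7: duration 3+2+5=10, value 46+61+36=143
- #2+#3+#4: duration 3+9+2=14, value 46+30+61=137
- #1+#2+#4: duration 10+3+2=15, value 8+46+61=115
- #4+#5: duration 2+10=12, value 61+51=112
Best: 158 pts.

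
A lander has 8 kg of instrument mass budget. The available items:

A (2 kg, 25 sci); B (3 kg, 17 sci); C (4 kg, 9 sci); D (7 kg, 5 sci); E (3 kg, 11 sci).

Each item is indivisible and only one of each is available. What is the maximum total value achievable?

53 sci

Check high-value combinations within 8 kg:
- A+B+E: mass 2+3+3=8, value 25+17+11=53
- A+B: mass 2+3=5, value 25+17=42
- A+E: mass 2+3=5, value 25+11=36
- A+C: mass 2+4=6, value 25+9=34
Best: 53 sci.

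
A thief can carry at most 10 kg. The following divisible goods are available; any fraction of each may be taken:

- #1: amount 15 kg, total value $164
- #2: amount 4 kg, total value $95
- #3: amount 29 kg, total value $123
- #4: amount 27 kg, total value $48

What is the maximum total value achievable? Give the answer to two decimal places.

160.60

Take in order of value per unit:
- #2 (95/4 per unit): all 4 → value 95, running total 95.00
- #1 (164/15 per unit): 6 of 15 → value 6×164/15 = 65.6000, running total 160.60
Total 160.60.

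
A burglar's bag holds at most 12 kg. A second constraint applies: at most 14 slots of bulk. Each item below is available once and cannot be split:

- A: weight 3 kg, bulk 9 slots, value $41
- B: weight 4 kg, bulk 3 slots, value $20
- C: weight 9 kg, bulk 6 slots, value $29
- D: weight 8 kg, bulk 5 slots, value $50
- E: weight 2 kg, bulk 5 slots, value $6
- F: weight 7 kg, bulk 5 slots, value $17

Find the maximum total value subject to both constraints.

Feasible sets respecting both limits:
- A+D: weight 11, bulk 14, value 91
- B+D: weight 12, bulk 8, value 70
- A+B: weight 7, bulk 12, value 61
- A+F: weight 10, bulk 14, value 58
Best: $91.

$91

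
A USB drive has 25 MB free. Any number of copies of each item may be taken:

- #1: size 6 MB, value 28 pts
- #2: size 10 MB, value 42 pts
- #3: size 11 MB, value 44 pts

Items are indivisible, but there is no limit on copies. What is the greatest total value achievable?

112 pts

Best value-per-unit is #1 at 28/6, and filling with it alone uses size 4×6=24. No mix of the others beats 4×28 = 112.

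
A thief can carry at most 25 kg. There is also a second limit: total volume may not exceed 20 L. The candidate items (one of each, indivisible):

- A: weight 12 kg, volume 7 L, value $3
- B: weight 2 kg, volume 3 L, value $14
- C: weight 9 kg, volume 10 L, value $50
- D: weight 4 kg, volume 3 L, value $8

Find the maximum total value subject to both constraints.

$72

Feasible sets respecting both limits:
- B+C+D: weight 15, volume 16, value 72
- A+B+C: weight 23, volume 20, value 67
- B+C: weight 11, volume 13, value 64
Best: $72.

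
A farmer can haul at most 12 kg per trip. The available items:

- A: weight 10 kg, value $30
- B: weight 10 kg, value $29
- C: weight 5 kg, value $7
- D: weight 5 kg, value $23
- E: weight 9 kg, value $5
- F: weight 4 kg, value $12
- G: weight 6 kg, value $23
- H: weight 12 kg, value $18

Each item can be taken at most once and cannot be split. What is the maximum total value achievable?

$46

Check high-value combinations within 12 kg:
- D+G: weight 5+6=11, value 23+23=46
- D+F: weight 5+4=9, value 23+12=35
- F+G: weight 4+6=10, value 12+23=35
- A: weight 10, value 30
Best: $46.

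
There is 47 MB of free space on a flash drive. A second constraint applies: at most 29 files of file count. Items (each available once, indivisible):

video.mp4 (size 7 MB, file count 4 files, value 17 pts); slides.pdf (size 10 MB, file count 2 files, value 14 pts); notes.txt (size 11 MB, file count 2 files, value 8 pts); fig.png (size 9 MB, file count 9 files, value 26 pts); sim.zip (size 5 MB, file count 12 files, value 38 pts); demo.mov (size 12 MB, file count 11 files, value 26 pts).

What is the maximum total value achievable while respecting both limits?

103 pts

Feasible sets respecting both limits:
- video.mp4+slides.pdf+notes.txt+fig.png+sim.zip: size 42, file count 29, value 103
- video.mp4+slides.pdf+fig.png+sim.zip: size 31, file count 27, value 95
- video.mp4+slides.pdf+sim.zip+demo.mov: size 34, file count 29, value 95
- video.mp4+notes.txt+fig.png+sim.zip: size 32, file count 27, value 89
Best: 103 pts.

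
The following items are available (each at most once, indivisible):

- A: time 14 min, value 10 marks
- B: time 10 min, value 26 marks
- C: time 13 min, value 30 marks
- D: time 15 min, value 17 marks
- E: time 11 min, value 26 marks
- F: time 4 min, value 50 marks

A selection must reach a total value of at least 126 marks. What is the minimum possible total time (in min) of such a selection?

Subsets with value ≥ 126, sorted by total time:
- B+C+E+F: time 38, value 132
- A+B+C+E+F: time 52, value 142
- B+C+D+E+F: time 53, value 149
Minimum time: 38 min.

38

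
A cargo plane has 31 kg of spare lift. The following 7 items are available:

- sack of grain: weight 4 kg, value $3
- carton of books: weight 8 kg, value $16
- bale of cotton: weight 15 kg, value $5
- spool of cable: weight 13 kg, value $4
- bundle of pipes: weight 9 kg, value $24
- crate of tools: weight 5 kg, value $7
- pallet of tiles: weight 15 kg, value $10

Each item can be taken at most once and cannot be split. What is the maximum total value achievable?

$50

This is a 0/1 knapsack; check combinations near the capacity.
- sack of grain+carton of books+bundle of pipes+crate of tools: weight 4+8+9+5=26, value 3+16+24+7=50
- carton of books+bundle of pipes+crate of tools: weight 8+9+5=22, value 16+24+7=47
- carton of books+spool of cable+bundle of pipes: weight 8+13+9=30, value 16+4+24=44
Best: $50.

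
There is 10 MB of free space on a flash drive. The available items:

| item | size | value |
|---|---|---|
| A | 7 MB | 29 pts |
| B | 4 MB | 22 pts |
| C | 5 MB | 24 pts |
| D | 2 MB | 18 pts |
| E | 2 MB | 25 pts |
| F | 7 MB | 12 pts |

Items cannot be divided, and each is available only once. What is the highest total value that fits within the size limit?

Check high-value combinations within 10 MB:
- C+D+E: size 5+2+2=9, value 24+18+25=67
- B+D+E: size 4+2+2=8, value 22+18+25=65
- A+E: size 7+2=9, value 29+25=54
- C+E: size 5+2=7, value 24+25=49
- B+E: size 4+2=6, value 22+25=47
Best: 67 pts.

67 pts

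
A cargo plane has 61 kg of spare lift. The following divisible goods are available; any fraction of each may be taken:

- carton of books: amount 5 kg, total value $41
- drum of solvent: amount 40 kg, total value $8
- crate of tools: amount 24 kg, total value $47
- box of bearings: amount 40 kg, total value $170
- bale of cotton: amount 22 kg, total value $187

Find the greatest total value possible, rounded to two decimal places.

Take in order of value per unit:
- bale of cotton (187/22 per unit): all 22 → value 187, running total 187.00
- carton of books (41/5 per unit): all 5 → value 41, running total 228.00
- box of bearings (170/40 per unit): 34 of 40 → value 34×170/40 = 144.5000, running total 372.50
Total 372.50.

372.50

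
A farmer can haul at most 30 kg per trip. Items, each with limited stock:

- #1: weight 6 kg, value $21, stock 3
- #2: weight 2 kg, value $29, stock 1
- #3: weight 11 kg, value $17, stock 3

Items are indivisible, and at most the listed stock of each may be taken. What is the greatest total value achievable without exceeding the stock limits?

Top feasible selections:
- 3×#1 + 1×#2: weight 20, value 92
- 2×#1 + 1×#2 + 1×#3: weight 25, value 88
Best: $92.

$92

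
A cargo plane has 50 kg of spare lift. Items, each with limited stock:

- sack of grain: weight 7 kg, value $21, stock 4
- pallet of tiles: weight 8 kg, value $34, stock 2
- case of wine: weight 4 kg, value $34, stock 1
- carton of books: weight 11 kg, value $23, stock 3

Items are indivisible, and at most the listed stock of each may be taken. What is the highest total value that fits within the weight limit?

Best selections within weight 50 and stock limits:
- 4×sack of grain + 2×pallet of tiles + 1×case of wine: weight 48, value 186
- 1×sack of grain + 2×pallet of tiles + 1×case of wine + 2×carton of books: weight 49, value 169
Best: $186.

$186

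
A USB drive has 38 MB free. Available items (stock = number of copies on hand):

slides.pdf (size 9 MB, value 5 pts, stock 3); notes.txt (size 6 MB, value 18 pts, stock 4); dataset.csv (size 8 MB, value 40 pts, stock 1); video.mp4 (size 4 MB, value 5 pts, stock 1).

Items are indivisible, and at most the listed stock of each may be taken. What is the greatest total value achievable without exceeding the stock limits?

117 pts

Best selections within size 38 and stock limits:
- 4×notes.txt + 1×dataset.csv + 1×video.mp4: size 36, value 117
- 4×notes.txt + 1×dataset.csv: size 32, value 112
- 3×notes.txt + 1×dataset.csv + 1×video.mp4: size 30, value 99
- 1×slides.pdf + 3×notes.txt + 1×dataset.csv: size 35, value 99
Best: 117 pts.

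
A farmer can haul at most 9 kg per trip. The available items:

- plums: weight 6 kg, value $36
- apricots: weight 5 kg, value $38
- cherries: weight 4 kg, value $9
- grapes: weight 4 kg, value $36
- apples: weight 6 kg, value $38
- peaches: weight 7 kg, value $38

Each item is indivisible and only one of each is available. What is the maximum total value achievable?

$74

This is a 0/1 knapsack; check combinations near the capacity.
- apricots+grapes: weight 5+4=9, value 38+36=74
- apricots+cherries: weight 5+4=9, value 38+9=47
- cherries+grapes: weight 4+4=8, value 9+36=45
- apricots: weight 5, value 38
Best: $74.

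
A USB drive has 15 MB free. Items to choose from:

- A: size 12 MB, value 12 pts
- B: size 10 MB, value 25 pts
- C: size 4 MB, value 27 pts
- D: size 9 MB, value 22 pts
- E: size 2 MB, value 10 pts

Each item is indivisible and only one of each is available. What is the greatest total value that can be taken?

59 pts

This is a 0/1 knapsack; check combinations near the capacity.
- C+D+E: size 4+9+2=15, value 27+22+10=59
- B+C: size 10+4=14, value 25+27=52
- C+D: size 4+9=13, value 27+22=49
- C+E: size 4+2=6, value 27+10=37
Best: 59 pts.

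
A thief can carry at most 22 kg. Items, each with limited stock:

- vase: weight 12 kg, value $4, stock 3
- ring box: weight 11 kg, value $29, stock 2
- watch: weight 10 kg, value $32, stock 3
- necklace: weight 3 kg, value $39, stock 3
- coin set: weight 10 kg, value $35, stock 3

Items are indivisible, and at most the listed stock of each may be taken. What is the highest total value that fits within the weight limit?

$152

Top feasible selections:
- 3×necklace + 1×coin set: weight 19, value 152
- 1×watch + 3×necklace: weight 19, value 149
Best: $152.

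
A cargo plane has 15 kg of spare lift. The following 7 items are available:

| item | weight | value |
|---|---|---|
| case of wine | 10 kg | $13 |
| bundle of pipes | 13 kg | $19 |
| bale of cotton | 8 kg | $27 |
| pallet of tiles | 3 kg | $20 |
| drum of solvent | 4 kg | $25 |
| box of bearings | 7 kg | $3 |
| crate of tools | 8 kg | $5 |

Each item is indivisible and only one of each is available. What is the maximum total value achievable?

This is a 0/1 knapsack; check combinations near the capacity.
- bale of cotton+pallet of tiles+drum of solvent: weight 8+3+4=15, value 27+20+25=72
- bale of cotton+drum of solvent: weight 8+4=12, value 27+25=52
- pallet of tiles+drum of solvent+crate of tools: weight 3+4+8=15, value 20+25+5=50
Best: $72.

$72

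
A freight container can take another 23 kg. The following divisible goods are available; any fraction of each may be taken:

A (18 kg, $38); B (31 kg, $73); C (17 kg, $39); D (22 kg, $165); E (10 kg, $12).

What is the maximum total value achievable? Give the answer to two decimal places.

167.35

Take in order of value per unit:
- D (165/22 per unit): all 22 → value 165, running total 165.00
- B (73/31 per unit): 1 of 31 → value 1×73/31 = 2.3548, running total 167.35
Total 167.35.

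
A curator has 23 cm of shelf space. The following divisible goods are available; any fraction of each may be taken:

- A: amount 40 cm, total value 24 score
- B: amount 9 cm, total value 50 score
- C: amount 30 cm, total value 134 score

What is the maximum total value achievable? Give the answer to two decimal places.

Take in order of value per unit:
- B (50/9 per unit): all 9 → value 50, running total 50.00
- C (134/30 per unit): 14 of 30 → value 14×134/30 = 62.5333, running total 112.53
Total 112.53.

112.53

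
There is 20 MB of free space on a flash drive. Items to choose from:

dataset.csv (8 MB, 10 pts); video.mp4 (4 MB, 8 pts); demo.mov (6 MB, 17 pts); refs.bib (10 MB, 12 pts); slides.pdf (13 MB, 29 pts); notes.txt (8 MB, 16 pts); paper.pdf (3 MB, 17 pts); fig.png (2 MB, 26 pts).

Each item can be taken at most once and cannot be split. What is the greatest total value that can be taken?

76 pts

This is a 0/1 knapsack; check combinations near the capacity.
- demo.mov+notes.txt+paper.pdf+fig.png: size 6+8+3+2=19, value 17+16+17+26=76
- slides.pdf+paper.pdf+fig.png: size 13+3+2=18, value 29+17+26=72
- dataset.csv+demo.mov+paper.pdf+fig.png: size 8+6+3+2=19, value 10+17+17+26=70
- video.mp4+demo.mov+paper.pdf+fig.png: size 4+6+3+2=15, value 8+17+17+26=68
Best: 76 pts.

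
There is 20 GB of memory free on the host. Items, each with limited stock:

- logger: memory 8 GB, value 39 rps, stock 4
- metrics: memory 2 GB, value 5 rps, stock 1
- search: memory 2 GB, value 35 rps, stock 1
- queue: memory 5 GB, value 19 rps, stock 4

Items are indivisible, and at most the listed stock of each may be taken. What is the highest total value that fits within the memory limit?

Best selections within memory 20 and stock limits:
- 2×logger + 1×metrics + 1×search: memory 20, value 118
- 2×logger + 1×search: memory 18, value 113
- 1×logger + 1×search + 2×queue: memory 20, value 112
Best: 118 rps.

118 rps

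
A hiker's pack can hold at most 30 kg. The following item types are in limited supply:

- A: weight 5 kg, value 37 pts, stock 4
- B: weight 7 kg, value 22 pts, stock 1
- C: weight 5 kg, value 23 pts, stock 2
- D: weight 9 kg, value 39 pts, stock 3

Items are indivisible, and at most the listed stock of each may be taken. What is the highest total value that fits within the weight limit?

194 pts

Best selections within weight 30 and stock limits:
- 4×A + 2×C: weight 30, value 194
- 4×A + 1×D: weight 29, value 187
- 3×A + 1×C + 1×D: weight 29, value 173
- 4×A + 1×C: weight 25, value 171
Best: 194 pts.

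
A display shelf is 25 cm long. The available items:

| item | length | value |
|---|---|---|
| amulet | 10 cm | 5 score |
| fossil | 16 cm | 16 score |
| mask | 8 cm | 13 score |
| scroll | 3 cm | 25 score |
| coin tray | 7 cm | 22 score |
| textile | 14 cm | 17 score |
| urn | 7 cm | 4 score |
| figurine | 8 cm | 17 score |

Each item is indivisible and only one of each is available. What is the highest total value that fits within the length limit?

68 score

This is a 0/1 knapsack; check combinations near the capacity.
- scroll+coin tray+urn+figurine: length 3+7+7+8=25, value 25+22+4+17=68
- scroll+coin tray+figurine: length 3+7+8=18, value 25+22+17=64
- scroll+coin tray+textile: length 3+7+14=24, value 25+22+17=64
- mask+scroll+coin tray+urn: length 8+3+7+7=25, value 13+25+22+4=64
Best: 68 score.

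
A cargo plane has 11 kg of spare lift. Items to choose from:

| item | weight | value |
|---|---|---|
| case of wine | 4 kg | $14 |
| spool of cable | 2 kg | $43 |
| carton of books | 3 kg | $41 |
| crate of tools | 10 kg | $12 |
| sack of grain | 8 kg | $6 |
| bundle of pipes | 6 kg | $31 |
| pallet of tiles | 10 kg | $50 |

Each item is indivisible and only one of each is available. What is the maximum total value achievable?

Check high-value combinations within 11 kg:
- spool of cable+carton of books+bundle of pipes: weight 2+3+6=11, value 43+41+31=115
- case of wine+spool of cable+carton of books: weight 4+2+3=9, value 14+43+41=98
- spool of cable+carton of books: weight 2+3=5, value 43+41=84
- spool of cable+bundle of pipes: weight 2+6=8, value 43+31=74
Best: $115.

$115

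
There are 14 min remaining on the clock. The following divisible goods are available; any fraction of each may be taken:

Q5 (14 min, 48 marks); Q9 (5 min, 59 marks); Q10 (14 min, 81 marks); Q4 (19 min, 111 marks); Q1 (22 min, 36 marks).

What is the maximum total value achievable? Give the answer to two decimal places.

111.58

Take in order of value per unit:
- Q9 (59/5 per unit): all 5 → value 59, running total 59.00
- Q4 (111/19 per unit): 9 of 19 → value 9×111/19 = 52.5789, running total 111.58
Total 111.58.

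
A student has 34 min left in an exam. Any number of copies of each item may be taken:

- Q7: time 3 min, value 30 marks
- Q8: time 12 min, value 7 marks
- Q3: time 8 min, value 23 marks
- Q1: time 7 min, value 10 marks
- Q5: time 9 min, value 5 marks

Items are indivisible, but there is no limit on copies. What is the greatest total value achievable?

330 marks

Best value-per-unit is Q7 at 30/3, and filling with it alone uses time 11×3=33. No mix of the others beats 11×30 = 330.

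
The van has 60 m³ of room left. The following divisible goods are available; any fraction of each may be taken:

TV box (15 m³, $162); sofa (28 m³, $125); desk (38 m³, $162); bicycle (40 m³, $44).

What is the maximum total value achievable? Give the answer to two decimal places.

359.47

Take in order of value per unit:
- TV box (162/15 per unit): all 15 → value 162, running total 162.00
- sofa (125/28 per unit): all 28 → value 125, running total 287.00
- desk (162/38 per unit): 17 of 38 → value 17×162/38 = 72.4737, running total 359.47
Total 359.47.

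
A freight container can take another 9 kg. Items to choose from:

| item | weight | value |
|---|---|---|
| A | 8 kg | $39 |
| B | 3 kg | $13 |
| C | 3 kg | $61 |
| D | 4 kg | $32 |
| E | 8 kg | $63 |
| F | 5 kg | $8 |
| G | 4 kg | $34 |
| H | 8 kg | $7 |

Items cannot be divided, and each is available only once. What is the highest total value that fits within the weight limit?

Check high-value combinations within 9 kg:
- C+G: weight 3+4=7, value 61+34=95
- C+D: weight 3+4=7, value 61+32=93
- B+C: weight 3+3=6, value 13+61=74
- C+F: weight 3+5=8, value 61+8=69
Best: $95.

$95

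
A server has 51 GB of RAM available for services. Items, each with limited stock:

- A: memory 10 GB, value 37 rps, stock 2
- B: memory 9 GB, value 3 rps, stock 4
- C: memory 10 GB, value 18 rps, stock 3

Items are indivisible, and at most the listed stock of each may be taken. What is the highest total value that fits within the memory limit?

Best selections within memory 51 and stock limits:
- 2×A + 3×C: memory 50, value 128
- 2×A + 1×B + 2×C: memory 49, value 113
- 2×A + 2×C: memory 40, value 110
Best: 128 rps.

128 rps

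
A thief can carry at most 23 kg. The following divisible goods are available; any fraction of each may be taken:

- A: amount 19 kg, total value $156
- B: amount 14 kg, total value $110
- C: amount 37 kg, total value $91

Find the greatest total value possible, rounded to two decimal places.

Take in order of value per unit:
- A (156/19 per unit): all 19 → value 156, running total 156.00
- B (110/14 per unit): 4 of 14 → value 4×110/14 = 31.4286, running total 187.43
Total 187.43.

187.43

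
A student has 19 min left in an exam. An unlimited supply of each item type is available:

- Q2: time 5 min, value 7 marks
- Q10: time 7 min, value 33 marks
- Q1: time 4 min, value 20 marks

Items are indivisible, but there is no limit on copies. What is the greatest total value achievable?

93 marks

Best value-per-unit is Q1 at 20/4; filling with it alone gives 4×20 = 80.
Optimal mix: 1×Q10 + 3×Q1 → time 19, value 93.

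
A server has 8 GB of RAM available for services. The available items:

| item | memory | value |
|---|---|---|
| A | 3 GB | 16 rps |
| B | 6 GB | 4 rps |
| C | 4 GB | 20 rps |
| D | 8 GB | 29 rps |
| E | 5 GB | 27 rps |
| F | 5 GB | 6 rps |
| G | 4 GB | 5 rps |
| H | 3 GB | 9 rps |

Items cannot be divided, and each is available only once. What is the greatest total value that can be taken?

Check high-value combinations within 8 GB:
- A+E: memory 3+5=8, value 16+27=43
- A+C: memory 3+4=7, value 16+20=36
- E+H: memory 5+3=8, value 27+9=36
- C+H: memory 4+3=7, value 20+9=29
- D: memory 8, value 29
Best: 43 rps.

43 rps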